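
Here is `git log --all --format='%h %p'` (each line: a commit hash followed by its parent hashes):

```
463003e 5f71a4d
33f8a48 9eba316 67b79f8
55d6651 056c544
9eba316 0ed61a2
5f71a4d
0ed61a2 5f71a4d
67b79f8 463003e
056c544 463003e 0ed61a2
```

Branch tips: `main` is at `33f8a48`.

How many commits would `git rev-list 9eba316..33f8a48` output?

Reachable from 33f8a48: {0ed61a2, 33f8a48, 463003e, 5f71a4d, 67b79f8, 9eba316}.
Reachable from 9eba316: {0ed61a2, 5f71a4d, 9eba316}.
In 33f8a48's history but not 9eba316's: {33f8a48, 463003e, 67b79f8} — 3 commits.

3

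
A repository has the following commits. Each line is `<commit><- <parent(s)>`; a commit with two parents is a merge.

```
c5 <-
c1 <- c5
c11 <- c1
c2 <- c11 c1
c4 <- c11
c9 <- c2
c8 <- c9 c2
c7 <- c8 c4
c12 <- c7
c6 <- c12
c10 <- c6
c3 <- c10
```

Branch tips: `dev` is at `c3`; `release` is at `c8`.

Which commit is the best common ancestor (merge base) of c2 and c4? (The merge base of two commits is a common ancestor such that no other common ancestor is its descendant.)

c11

Ancestors of c2: {c1, c11, c2, c5}.
Ancestors of c4: {c1, c11, c4, c5}.
Common ancestors: {c1, c11, c5}.
Among these, c11 is not an ancestor of any other common ancestor — it is the merge base.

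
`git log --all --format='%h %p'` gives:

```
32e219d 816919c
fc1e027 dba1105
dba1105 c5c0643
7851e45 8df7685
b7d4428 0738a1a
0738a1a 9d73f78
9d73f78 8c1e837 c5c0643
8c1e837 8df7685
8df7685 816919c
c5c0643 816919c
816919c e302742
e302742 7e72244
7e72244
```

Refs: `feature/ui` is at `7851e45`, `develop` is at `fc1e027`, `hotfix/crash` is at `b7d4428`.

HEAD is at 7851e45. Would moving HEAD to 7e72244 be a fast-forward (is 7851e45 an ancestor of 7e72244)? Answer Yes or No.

No

A fast-forward from 7851e45 to 7e72244 is possible iff 7851e45 is an ancestor of 7e72244.
Ancestors of 7e72244: {7e72244}.
7851e45 is not among them, so fast-forward is not possible.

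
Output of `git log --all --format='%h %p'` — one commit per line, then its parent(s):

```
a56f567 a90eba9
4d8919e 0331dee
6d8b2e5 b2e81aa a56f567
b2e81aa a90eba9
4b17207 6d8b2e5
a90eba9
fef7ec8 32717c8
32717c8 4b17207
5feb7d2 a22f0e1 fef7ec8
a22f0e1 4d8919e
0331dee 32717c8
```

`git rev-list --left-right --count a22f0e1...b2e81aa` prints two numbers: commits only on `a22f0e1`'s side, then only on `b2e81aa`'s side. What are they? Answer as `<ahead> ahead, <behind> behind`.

Reachable from a22f0e1: {0331dee, 32717c8, 4b17207, 4d8919e, 6d8b2e5, a22f0e1, a56f567, a90eba9, b2e81aa}.
Reachable from b2e81aa: {a90eba9, b2e81aa}.
Only in a22f0e1's history (ahead): {0331dee, 32717c8, 4b17207, 4d8919e, 6d8b2e5, a22f0e1, a56f567} — 7.
Only in b2e81aa's history (behind): {} — 0.

7 ahead, 0 behind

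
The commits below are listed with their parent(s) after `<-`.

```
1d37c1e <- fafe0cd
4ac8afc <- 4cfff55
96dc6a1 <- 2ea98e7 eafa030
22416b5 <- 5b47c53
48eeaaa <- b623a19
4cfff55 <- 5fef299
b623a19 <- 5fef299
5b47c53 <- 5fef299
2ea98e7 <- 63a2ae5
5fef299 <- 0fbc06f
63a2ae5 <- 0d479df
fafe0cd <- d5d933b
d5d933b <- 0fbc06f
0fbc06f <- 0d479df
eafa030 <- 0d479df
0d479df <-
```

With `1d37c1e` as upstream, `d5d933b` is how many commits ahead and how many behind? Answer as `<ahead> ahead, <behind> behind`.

Reachable from d5d933b: {0d479df, 0fbc06f, d5d933b}.
Reachable from 1d37c1e: {0d479df, 0fbc06f, 1d37c1e, d5d933b, fafe0cd}.
Only in d5d933b's history (ahead): {} — 0.
Only in 1d37c1e's history (behind): {1d37c1e, fafe0cd} — 2.

0 ahead, 2 behind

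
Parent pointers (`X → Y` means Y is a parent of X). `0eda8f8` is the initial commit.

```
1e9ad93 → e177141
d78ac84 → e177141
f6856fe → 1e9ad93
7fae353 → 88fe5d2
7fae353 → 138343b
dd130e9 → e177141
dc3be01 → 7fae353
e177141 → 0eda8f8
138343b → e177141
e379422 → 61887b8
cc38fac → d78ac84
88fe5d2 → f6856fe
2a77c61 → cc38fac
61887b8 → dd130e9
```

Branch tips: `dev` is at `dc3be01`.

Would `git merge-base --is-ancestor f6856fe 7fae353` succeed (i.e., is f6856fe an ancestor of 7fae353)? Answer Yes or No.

Yes

Ancestors of 7fae353 (commits reachable by following parents): {0eda8f8, 138343b, 1e9ad93, 7fae353, 88fe5d2, e177141, f6856fe}.
f6856fe is in that set, so it is an ancestor of 7fae353.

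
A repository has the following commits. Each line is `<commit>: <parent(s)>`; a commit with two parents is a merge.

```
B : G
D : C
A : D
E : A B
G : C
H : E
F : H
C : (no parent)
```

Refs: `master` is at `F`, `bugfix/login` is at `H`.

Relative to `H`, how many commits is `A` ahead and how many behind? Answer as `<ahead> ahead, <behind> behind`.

0 ahead, 4 behind

Reachable from A: {A, C, D}.
Reachable from H: {A, B, C, D, E, G, H}.
Only in A's history (ahead): {} — 0.
Only in H's history (behind): {B, E, G, H} — 4.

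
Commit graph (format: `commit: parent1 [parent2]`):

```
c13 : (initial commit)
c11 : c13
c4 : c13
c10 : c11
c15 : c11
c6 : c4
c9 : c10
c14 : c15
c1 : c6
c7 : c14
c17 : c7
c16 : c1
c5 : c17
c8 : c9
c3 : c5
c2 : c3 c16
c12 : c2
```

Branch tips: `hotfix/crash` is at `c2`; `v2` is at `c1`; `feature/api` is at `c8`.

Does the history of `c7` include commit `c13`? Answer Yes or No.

Yes

Ancestors of c7 (commits reachable by following parents): {c11, c13, c14, c15, c7}.
c13 is in that set, so it is an ancestor of c7.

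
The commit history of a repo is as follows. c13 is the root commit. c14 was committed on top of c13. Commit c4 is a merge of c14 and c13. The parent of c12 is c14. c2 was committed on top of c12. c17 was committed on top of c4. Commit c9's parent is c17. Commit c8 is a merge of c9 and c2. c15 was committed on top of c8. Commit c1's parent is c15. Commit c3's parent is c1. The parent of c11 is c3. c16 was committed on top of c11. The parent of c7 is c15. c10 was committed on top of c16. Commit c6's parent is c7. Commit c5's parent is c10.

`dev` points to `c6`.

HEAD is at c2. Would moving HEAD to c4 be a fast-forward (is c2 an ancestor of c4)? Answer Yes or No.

No

A fast-forward from c2 to c4 is possible iff c2 is an ancestor of c4.
Ancestors of c4: {c13, c14, c4}.
c2 is not among them, so fast-forward is not possible.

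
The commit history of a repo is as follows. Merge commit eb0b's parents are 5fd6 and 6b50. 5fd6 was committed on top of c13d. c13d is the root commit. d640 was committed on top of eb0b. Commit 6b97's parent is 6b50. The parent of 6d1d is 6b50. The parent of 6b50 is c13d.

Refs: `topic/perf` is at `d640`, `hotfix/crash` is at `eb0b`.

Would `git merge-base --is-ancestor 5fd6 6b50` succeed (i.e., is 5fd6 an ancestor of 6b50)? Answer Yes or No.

No

Ancestors of 6b50: {6b50, c13d}.
5fd6 is not in that set, so it is not an ancestor of 6b50.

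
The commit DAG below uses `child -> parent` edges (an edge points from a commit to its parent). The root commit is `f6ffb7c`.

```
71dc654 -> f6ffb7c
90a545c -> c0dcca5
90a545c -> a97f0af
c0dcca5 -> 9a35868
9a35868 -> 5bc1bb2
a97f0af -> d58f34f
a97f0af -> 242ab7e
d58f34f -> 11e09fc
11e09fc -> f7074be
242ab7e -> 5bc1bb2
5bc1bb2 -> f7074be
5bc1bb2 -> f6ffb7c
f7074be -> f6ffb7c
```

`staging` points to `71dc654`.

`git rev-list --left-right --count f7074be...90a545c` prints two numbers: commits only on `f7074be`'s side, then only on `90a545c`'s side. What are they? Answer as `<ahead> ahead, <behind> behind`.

Reachable from f7074be: {f6ffb7c, f7074be}.
Reachable from 90a545c: {11e09fc, 242ab7e, 5bc1bb2, 90a545c, 9a35868, a97f0af, c0dcca5, d58f34f, f6ffb7c, f7074be}.
Only in f7074be's history (ahead): {} — 0.
Only in 90a545c's history (behind): {11e09fc, 242ab7e, 5bc1bb2, 90a545c, 9a35868, a97f0af, c0dcca5, d58f34f} — 8.

0 ahead, 8 behind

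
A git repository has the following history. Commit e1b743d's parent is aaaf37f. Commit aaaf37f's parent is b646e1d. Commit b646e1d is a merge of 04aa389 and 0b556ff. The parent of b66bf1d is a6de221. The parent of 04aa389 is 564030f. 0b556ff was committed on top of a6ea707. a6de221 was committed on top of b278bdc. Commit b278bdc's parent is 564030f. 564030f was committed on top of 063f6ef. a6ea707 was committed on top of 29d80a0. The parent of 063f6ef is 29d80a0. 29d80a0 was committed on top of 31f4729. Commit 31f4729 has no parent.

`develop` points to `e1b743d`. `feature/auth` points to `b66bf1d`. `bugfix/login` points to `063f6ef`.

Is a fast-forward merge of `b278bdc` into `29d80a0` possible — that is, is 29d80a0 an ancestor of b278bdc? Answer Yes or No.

A fast-forward from 29d80a0 to b278bdc is possible iff 29d80a0 is an ancestor of b278bdc.
Ancestors of b278bdc: {063f6ef, 29d80a0, 31f4729, 564030f, b278bdc}.
29d80a0 is among them, so fast-forward is possible.

Yes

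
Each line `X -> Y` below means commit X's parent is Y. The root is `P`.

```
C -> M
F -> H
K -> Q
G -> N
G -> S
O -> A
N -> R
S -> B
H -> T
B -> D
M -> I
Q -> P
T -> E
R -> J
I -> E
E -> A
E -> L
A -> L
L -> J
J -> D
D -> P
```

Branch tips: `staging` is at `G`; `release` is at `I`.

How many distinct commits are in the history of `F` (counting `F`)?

Walking parent pointers from F: reachable set = {A, D, E, F, H, J, L, P, T}.
That is 9 commits.

9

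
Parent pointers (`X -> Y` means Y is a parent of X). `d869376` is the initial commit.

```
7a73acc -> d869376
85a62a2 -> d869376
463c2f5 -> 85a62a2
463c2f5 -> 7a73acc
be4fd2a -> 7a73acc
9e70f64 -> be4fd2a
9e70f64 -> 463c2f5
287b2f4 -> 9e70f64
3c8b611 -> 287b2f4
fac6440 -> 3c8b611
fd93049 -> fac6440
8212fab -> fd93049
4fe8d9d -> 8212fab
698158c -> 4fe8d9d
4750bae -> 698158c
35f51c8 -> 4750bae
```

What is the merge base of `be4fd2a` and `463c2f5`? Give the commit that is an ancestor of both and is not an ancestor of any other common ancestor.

Ancestors of be4fd2a: {7a73acc, be4fd2a, d869376}.
Ancestors of 463c2f5: {463c2f5, 7a73acc, 85a62a2, d869376}.
Common ancestors: {7a73acc, d869376}.
Among these, 7a73acc is not an ancestor of any other common ancestor — it is the merge base.

7a73acc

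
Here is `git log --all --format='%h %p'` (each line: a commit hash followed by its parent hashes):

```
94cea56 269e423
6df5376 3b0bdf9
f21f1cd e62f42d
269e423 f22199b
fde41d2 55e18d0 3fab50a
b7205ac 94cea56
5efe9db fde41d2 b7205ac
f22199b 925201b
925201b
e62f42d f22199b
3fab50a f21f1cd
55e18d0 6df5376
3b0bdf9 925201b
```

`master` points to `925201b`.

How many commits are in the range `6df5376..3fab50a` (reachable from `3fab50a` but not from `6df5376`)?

4

Reachable from 3fab50a: {3fab50a, 925201b, e62f42d, f21f1cd, f22199b}.
Reachable from 6df5376: {3b0bdf9, 6df5376, 925201b}.
In 3fab50a's history but not 6df5376's: {3fab50a, e62f42d, f21f1cd, f22199b} — 4 commits.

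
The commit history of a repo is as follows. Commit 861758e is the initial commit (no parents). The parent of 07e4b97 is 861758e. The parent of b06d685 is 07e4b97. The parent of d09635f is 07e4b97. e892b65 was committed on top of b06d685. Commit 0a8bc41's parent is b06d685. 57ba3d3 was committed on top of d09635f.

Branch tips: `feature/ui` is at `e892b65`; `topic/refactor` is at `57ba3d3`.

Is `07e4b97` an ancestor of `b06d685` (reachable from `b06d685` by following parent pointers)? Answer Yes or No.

Yes

Ancestors of b06d685 (commits reachable by following parents): {07e4b97, 861758e, b06d685}.
07e4b97 is in that set, so it is an ancestor of b06d685.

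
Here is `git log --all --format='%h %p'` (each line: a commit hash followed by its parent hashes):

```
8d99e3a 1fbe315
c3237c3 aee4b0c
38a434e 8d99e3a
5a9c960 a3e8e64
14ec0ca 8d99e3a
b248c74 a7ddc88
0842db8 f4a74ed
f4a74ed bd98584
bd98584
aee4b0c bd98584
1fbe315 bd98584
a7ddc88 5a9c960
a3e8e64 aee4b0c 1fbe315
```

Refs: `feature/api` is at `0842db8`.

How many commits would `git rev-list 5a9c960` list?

Walking parent pointers from 5a9c960: reachable set = {1fbe315, 5a9c960, a3e8e64, aee4b0c, bd98584}.
That is 5 commits.

5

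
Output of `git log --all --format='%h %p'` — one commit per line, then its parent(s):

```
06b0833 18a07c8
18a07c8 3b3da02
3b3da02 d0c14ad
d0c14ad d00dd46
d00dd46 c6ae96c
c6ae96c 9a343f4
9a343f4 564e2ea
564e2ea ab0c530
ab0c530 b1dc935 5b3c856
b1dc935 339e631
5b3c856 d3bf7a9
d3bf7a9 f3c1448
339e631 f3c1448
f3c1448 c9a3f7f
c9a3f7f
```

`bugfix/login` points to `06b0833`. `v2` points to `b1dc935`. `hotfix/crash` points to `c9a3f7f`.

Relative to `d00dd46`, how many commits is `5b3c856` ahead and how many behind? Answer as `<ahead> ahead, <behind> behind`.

0 ahead, 7 behind

Reachable from 5b3c856: {5b3c856, c9a3f7f, d3bf7a9, f3c1448}.
Reachable from d00dd46: {339e631, 564e2ea, 5b3c856, 9a343f4, ab0c530, b1dc935, c6ae96c, c9a3f7f, d00dd46, d3bf7a9, f3c1448}.
Only in 5b3c856's history (ahead): {} — 0.
Only in d00dd46's history (behind): {339e631, 564e2ea, 9a343f4, ab0c530, b1dc935, c6ae96c, d00dd46} — 7.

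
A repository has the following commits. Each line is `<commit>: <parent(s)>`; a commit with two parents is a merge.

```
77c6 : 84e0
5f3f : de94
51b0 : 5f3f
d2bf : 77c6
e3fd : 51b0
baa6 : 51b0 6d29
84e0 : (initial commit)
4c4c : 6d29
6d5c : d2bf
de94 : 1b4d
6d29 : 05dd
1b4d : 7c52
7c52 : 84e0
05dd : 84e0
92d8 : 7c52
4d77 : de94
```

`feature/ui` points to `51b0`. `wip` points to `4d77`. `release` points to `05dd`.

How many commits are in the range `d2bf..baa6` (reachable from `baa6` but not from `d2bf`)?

8

Reachable from baa6: {05dd, 1b4d, 51b0, 5f3f, 6d29, 7c52, 84e0, baa6, de94}.
Reachable from d2bf: {77c6, 84e0, d2bf}.
In baa6's history but not d2bf's: {05dd, 1b4d, 51b0, 5f3f, 6d29, 7c52, baa6, de94} — 8 commits.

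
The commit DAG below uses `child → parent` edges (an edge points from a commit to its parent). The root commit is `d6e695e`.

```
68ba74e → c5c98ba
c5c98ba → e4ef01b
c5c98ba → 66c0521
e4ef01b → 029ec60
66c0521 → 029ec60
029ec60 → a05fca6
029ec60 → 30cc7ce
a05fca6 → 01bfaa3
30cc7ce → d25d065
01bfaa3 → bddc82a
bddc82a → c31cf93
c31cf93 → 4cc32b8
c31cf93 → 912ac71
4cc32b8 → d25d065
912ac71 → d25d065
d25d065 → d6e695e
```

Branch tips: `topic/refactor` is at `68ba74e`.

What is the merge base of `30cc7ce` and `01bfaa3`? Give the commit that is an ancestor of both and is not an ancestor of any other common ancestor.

Ancestors of 30cc7ce: {30cc7ce, d25d065, d6e695e}.
Ancestors of 01bfaa3: {01bfaa3, 4cc32b8, 912ac71, bddc82a, c31cf93, d25d065, d6e695e}.
Common ancestors: {d25d065, d6e695e}.
Among these, d25d065 is not an ancestor of any other common ancestor — it is the merge base.

d25d065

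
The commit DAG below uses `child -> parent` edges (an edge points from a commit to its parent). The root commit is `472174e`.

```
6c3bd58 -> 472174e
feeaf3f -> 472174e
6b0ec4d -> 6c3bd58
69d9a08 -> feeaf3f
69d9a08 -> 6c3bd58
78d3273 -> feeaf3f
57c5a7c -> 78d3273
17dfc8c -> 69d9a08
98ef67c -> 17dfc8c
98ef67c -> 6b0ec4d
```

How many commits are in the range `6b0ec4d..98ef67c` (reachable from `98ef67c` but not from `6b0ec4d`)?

4

Reachable from 98ef67c: {17dfc8c, 472174e, 69d9a08, 6b0ec4d, 6c3bd58, 98ef67c, feeaf3f}.
Reachable from 6b0ec4d: {472174e, 6b0ec4d, 6c3bd58}.
In 98ef67c's history but not 6b0ec4d's: {17dfc8c, 69d9a08, 98ef67c, feeaf3f} — 4 commits.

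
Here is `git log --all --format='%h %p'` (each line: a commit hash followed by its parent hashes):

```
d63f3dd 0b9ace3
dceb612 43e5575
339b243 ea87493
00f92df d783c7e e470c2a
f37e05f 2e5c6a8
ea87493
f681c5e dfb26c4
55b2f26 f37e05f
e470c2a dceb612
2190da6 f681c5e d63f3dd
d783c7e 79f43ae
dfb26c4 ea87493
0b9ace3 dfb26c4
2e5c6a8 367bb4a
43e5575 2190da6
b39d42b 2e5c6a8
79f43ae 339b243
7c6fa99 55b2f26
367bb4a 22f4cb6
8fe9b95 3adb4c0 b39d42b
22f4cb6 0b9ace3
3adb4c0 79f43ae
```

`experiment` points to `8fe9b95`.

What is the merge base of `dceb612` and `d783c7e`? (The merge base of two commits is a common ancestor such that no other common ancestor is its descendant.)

ea87493

Ancestors of dceb612: {0b9ace3, 2190da6, 43e5575, d63f3dd, dceb612, dfb26c4, ea87493, f681c5e}.
Ancestors of d783c7e: {339b243, 79f43ae, d783c7e, ea87493}.
Common ancestors: {ea87493}.
The only common ancestor is ea87493, so it is the merge base.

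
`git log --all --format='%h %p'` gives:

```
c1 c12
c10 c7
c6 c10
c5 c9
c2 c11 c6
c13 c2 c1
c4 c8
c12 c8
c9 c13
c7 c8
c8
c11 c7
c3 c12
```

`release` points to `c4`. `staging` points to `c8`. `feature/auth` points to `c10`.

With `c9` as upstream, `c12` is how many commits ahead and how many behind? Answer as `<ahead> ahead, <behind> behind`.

Reachable from c12: {c12, c8}.
Reachable from c9: {c1, c10, c11, c12, c13, c2, c6, c7, c8, c9}.
Only in c12's history (ahead): {} — 0.
Only in c9's history (behind): {c1, c10, c11, c13, c2, c6, c7, c9} — 8.

0 ahead, 8 behind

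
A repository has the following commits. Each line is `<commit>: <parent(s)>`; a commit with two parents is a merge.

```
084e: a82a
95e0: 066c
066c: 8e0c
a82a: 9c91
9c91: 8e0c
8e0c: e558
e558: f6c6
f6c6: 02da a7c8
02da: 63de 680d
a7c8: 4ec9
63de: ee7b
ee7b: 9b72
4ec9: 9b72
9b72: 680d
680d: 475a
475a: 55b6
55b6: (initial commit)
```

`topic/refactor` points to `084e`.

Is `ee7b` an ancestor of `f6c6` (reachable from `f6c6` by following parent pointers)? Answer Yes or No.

Yes

Ancestors of f6c6 (commits reachable by following parents): {02da, 475a, 4ec9, 55b6, 63de, 680d, 9b72, a7c8, ee7b, f6c6}.
ee7b is in that set, so it is an ancestor of f6c6.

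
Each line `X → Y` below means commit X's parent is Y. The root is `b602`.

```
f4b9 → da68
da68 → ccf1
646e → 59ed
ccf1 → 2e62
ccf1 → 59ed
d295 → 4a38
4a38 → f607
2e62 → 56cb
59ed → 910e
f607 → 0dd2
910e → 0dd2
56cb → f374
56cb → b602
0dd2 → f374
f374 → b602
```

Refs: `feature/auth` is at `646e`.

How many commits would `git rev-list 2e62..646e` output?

Reachable from 646e: {0dd2, 59ed, 646e, 910e, b602, f374}.
Reachable from 2e62: {2e62, 56cb, b602, f374}.
In 646e's history but not 2e62's: {0dd2, 59ed, 646e, 910e} — 4 commits.

4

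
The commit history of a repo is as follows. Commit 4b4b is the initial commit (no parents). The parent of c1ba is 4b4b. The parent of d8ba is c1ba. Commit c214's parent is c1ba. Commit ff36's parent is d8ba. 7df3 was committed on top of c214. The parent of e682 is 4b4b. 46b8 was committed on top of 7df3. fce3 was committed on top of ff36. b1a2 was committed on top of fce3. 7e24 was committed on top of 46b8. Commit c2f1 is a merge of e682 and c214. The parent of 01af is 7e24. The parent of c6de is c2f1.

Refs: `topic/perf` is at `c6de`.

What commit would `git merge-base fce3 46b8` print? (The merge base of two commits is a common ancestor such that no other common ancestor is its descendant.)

Ancestors of fce3: {4b4b, c1ba, d8ba, fce3, ff36}.
Ancestors of 46b8: {46b8, 4b4b, 7df3, c1ba, c214}.
Common ancestors: {4b4b, c1ba}.
Among these, c1ba is not an ancestor of any other common ancestor — it is the merge base.

c1ba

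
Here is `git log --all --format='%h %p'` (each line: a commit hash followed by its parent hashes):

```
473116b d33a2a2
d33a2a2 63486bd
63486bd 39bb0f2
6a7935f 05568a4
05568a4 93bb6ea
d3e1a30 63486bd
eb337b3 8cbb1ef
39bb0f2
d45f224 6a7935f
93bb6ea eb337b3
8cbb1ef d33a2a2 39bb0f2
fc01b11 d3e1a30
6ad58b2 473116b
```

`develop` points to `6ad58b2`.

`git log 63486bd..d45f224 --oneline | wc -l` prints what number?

Reachable from d45f224: {05568a4, 39bb0f2, 63486bd, 6a7935f, 8cbb1ef, 93bb6ea, d33a2a2, d45f224, eb337b3}.
Reachable from 63486bd: {39bb0f2, 63486bd}.
In d45f224's history but not 63486bd's: {05568a4, 6a7935f, 8cbb1ef, 93bb6ea, d33a2a2, d45f224, eb337b3} — 7 commits.

7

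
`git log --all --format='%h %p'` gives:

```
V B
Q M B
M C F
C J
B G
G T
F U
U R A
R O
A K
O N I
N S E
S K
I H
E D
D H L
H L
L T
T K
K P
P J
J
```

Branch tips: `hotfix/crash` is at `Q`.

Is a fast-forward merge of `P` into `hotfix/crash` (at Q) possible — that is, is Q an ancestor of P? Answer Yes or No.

No

A fast-forward from Q to P is possible iff Q is an ancestor of P.
Ancestors of P: {J, P}.
Q is not among them, so fast-forward is not possible.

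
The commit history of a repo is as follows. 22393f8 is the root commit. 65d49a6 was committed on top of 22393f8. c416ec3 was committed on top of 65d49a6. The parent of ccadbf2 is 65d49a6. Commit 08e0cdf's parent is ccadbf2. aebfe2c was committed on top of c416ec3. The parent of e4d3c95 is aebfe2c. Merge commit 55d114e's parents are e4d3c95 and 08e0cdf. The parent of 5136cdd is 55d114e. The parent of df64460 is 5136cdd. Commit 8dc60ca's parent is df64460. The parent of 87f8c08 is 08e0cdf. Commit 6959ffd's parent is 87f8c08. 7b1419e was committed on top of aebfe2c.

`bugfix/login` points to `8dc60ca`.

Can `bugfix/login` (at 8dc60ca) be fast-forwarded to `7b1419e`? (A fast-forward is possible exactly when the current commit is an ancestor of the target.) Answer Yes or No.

No

A fast-forward from 8dc60ca to 7b1419e is possible iff 8dc60ca is an ancestor of 7b1419e.
Ancestors of 7b1419e: {22393f8, 65d49a6, 7b1419e, aebfe2c, c416ec3}.
8dc60ca is not among them, so fast-forward is not possible.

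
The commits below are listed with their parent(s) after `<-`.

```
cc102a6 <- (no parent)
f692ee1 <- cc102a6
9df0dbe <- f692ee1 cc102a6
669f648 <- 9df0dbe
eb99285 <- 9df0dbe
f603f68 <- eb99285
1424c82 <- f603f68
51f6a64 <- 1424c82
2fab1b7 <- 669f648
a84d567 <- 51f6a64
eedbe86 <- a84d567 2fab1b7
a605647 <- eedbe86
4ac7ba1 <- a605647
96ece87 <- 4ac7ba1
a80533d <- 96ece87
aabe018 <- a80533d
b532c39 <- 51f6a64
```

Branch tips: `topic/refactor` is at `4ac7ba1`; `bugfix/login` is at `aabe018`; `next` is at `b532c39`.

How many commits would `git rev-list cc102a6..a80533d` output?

14

Reachable from a80533d: {1424c82, 2fab1b7, 4ac7ba1, 51f6a64, 669f648, 96ece87, 9df0dbe, a605647, a80533d, a84d567, cc102a6, eb99285, eedbe86, f603f68, f692ee1}.
Reachable from cc102a6: {cc102a6}.
In a80533d's history but not cc102a6's: {1424c82, 2fab1b7, 4ac7ba1, 51f6a64, 669f648, 96ece87, 9df0dbe, a605647, a80533d, a84d567, eb99285, eedbe86, f603f68, f692ee1} — 14 commits.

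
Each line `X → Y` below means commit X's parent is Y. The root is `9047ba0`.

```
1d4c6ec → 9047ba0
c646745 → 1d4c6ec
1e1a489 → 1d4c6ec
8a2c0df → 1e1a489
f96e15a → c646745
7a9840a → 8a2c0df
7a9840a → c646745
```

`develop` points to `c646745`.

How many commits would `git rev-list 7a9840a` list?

6

Walking parent pointers from 7a9840a: reachable set = {1d4c6ec, 1e1a489, 7a9840a, 8a2c0df, 9047ba0, c646745}.
That is 6 commits.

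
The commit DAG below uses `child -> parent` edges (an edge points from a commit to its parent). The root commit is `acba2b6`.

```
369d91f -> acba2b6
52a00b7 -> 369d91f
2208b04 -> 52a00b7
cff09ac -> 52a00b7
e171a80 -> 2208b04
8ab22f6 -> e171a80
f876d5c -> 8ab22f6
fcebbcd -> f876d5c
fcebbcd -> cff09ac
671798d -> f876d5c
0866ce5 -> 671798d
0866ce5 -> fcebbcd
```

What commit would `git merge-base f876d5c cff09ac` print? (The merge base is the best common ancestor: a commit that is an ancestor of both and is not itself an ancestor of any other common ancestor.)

Ancestors of f876d5c: {2208b04, 369d91f, 52a00b7, 8ab22f6, acba2b6, e171a80, f876d5c}.
Ancestors of cff09ac: {369d91f, 52a00b7, acba2b6, cff09ac}.
Common ancestors: {369d91f, 52a00b7, acba2b6}.
Among these, 52a00b7 is not an ancestor of any other common ancestor — it is the merge base.

52a00b7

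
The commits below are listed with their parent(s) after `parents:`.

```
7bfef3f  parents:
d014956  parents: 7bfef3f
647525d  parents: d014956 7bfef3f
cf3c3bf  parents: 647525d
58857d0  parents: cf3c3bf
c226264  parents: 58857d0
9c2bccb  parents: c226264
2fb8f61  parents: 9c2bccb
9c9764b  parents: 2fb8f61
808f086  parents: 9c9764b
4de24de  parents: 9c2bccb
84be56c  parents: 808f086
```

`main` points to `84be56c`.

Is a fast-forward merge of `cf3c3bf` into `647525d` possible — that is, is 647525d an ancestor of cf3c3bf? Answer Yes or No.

Yes

A fast-forward from 647525d to cf3c3bf is possible iff 647525d is an ancestor of cf3c3bf.
Ancestors of cf3c3bf: {647525d, 7bfef3f, cf3c3bf, d014956}.
647525d is among them, so fast-forward is possible.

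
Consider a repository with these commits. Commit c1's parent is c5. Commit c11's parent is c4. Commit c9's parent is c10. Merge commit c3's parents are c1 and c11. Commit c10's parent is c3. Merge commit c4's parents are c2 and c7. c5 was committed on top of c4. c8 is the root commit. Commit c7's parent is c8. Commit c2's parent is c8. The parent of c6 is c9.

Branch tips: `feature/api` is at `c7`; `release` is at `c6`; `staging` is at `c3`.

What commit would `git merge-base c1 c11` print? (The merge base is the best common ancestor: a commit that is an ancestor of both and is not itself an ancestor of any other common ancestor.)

Ancestors of c1: {c1, c2, c4, c5, c7, c8}.
Ancestors of c11: {c11, c2, c4, c7, c8}.
Common ancestors: {c2, c4, c7, c8}.
Among these, c4 is not an ancestor of any other common ancestor — it is the merge base.

c4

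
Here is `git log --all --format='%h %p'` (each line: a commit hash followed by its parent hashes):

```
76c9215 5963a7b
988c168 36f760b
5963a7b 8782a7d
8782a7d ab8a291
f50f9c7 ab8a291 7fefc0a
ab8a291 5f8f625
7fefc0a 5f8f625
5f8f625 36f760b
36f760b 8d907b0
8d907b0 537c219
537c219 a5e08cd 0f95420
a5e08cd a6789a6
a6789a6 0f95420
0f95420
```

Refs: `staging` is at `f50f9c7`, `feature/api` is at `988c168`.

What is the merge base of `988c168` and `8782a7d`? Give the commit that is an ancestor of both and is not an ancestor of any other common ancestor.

36f760b

Ancestors of 988c168: {0f95420, 36f760b, 537c219, 8d907b0, 988c168, a5e08cd, a6789a6}.
Ancestors of 8782a7d: {0f95420, 36f760b, 537c219, 5f8f625, 8782a7d, 8d907b0, a5e08cd, a6789a6, ab8a291}.
Common ancestors: {0f95420, 36f760b, 537c219, 8d907b0, a5e08cd, a6789a6}.
Among these, 36f760b is not an ancestor of any other common ancestor — it is the merge base.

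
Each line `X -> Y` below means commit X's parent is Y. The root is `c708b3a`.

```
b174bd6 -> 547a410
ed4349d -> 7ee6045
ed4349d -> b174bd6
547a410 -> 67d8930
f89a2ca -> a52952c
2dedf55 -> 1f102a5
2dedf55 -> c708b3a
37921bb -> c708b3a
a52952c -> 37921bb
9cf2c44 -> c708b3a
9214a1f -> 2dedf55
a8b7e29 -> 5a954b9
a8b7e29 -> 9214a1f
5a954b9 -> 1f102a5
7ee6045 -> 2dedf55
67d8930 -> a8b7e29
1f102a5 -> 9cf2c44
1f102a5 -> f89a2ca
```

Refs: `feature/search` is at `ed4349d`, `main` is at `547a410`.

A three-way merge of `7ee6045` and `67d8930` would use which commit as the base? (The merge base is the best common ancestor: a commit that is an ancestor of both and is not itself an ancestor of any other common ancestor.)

Ancestors of 7ee6045: {1f102a5, 2dedf55, 37921bb, 7ee6045, 9cf2c44, a52952c, c708b3a, f89a2ca}.
Ancestors of 67d8930: {1f102a5, 2dedf55, 37921bb, 5a954b9, 67d8930, 9214a1f, 9cf2c44, a52952c, a8b7e29, c708b3a, f89a2ca}.
Common ancestors: {1f102a5, 2dedf55, 37921bb, 9cf2c44, a52952c, c708b3a, f89a2ca}.
Among these, 2dedf55 is not an ancestor of any other common ancestor — it is the merge base.

2dedf55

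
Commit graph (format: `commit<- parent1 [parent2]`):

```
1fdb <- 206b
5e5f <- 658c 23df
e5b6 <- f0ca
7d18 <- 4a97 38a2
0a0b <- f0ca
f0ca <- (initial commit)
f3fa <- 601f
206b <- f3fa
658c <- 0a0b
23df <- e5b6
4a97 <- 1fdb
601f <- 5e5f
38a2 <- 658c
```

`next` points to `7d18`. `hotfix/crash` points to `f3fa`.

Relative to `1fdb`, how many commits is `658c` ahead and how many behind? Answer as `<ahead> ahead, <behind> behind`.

Reachable from 658c: {0a0b, 658c, f0ca}.
Reachable from 1fdb: {0a0b, 1fdb, 206b, 23df, 5e5f, 601f, 658c, e5b6, f0ca, f3fa}.
Only in 658c's history (ahead): {} — 0.
Only in 1fdb's history (behind): {1fdb, 206b, 23df, 5e5f, 601f, e5b6, f3fa} — 7.

0 ahead, 7 behind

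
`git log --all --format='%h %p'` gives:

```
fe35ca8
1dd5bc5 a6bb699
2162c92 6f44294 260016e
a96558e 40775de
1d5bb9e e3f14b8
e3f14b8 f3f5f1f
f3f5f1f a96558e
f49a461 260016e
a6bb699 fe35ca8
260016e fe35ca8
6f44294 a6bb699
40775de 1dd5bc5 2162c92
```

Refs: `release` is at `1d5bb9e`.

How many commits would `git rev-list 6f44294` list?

3

Walking parent pointers from 6f44294: reachable set = {6f44294, a6bb699, fe35ca8}.
That is 3 commits.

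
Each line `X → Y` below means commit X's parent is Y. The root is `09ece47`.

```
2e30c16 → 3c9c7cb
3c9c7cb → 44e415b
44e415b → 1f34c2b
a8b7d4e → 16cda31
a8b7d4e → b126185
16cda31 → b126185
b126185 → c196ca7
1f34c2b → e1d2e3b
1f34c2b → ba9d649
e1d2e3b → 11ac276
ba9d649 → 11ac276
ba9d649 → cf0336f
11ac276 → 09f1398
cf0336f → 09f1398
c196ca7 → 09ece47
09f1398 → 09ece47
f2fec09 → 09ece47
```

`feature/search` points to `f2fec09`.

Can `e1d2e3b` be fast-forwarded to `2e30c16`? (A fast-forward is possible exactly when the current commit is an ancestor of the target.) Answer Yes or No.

A fast-forward from e1d2e3b to 2e30c16 is possible iff e1d2e3b is an ancestor of 2e30c16.
Ancestors of 2e30c16: {09ece47, 09f1398, 11ac276, 1f34c2b, 2e30c16, 3c9c7cb, 44e415b, ba9d649, cf0336f, e1d2e3b}.
e1d2e3b is among them, so fast-forward is possible.

Yes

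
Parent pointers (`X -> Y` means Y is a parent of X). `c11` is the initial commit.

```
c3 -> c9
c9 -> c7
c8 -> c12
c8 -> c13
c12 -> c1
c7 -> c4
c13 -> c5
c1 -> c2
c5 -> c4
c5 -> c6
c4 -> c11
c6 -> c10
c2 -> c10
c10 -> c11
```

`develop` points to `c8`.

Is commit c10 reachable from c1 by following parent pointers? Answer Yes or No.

Yes

Ancestors of c1 (commits reachable by following parents): {c1, c10, c11, c2}.
c10 is in that set, so it is an ancestor of c1.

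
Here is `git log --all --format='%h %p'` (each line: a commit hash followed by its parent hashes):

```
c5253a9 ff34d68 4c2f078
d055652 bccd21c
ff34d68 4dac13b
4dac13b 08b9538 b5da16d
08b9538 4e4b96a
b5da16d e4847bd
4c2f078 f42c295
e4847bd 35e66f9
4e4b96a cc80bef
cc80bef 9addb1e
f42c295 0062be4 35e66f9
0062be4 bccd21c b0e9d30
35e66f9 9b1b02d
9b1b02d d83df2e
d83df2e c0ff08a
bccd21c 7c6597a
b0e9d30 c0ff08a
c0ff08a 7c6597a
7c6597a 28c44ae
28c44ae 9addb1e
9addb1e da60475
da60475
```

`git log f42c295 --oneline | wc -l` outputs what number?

Walking parent pointers from f42c295: reachable set = {0062be4, 28c44ae, 35e66f9, 7c6597a, 9addb1e, 9b1b02d, b0e9d30, bccd21c, c0ff08a, d83df2e, da60475, f42c295}.
That is 12 commits.

12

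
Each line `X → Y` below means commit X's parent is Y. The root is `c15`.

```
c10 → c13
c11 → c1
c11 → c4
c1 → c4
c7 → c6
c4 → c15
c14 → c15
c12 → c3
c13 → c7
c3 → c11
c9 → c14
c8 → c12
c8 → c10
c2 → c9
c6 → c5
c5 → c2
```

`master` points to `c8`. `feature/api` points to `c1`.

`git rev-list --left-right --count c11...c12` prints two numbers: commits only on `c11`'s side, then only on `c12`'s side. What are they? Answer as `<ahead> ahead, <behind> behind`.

0 ahead, 2 behind

Reachable from c11: {c1, c11, c15, c4}.
Reachable from c12: {c1, c11, c12, c15, c3, c4}.
Only in c11's history (ahead): {} — 0.
Only in c12's history (behind): {c12, c3} — 2.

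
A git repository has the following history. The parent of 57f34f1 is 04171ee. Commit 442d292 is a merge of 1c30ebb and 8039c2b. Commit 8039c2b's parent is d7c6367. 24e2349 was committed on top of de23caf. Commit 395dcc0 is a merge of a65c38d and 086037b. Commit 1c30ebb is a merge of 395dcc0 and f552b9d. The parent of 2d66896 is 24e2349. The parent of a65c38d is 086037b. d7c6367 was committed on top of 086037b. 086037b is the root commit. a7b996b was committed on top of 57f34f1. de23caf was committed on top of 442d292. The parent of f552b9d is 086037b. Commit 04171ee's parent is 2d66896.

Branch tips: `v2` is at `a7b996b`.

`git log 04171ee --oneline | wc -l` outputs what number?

Walking parent pointers from 04171ee: reachable set = {04171ee, 086037b, 1c30ebb, 24e2349, 2d66896, 395dcc0, 442d292, 8039c2b, a65c38d, d7c6367, de23caf, f552b9d}.
That is 12 commits.

12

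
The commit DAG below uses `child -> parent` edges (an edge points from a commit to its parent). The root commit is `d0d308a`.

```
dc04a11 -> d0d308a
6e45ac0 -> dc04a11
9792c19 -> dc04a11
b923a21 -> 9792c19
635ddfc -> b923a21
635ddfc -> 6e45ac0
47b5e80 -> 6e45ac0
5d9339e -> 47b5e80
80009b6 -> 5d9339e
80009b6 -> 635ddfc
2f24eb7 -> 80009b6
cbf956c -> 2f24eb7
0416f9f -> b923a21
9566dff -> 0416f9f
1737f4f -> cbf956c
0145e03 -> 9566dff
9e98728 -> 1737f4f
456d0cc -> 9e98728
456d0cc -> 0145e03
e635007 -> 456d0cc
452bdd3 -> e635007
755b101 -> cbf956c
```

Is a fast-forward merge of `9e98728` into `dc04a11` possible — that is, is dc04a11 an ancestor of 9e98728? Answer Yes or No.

Yes

A fast-forward from dc04a11 to 9e98728 is possible iff dc04a11 is an ancestor of 9e98728.
Ancestors of 9e98728: {1737f4f, 2f24eb7, 47b5e80, 5d9339e, 635ddfc, 6e45ac0, 80009b6, 9792c19, 9e98728, b923a21, cbf956c, d0d308a, dc04a11}.
dc04a11 is among them, so fast-forward is possible.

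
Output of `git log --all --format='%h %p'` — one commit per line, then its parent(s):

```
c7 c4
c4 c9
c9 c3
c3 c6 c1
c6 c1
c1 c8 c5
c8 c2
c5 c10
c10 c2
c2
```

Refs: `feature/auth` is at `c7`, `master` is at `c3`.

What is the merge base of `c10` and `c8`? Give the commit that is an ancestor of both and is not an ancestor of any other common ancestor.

Ancestors of c10: {c10, c2}.
Ancestors of c8: {c2, c8}.
Common ancestors: {c2}.
The only common ancestor is c2, so it is the merge base.

c2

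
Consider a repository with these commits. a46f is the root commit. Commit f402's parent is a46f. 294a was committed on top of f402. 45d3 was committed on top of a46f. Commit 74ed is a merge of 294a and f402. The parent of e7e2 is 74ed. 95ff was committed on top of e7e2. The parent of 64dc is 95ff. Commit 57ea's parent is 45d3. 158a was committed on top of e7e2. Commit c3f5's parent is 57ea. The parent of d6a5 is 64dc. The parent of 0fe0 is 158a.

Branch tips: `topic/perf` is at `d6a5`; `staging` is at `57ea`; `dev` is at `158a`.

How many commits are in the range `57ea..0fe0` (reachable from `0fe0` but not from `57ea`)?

Reachable from 0fe0: {0fe0, 158a, 294a, 74ed, a46f, e7e2, f402}.
Reachable from 57ea: {45d3, 57ea, a46f}.
In 0fe0's history but not 57ea's: {0fe0, 158a, 294a, 74ed, e7e2, f402} — 6 commits.

6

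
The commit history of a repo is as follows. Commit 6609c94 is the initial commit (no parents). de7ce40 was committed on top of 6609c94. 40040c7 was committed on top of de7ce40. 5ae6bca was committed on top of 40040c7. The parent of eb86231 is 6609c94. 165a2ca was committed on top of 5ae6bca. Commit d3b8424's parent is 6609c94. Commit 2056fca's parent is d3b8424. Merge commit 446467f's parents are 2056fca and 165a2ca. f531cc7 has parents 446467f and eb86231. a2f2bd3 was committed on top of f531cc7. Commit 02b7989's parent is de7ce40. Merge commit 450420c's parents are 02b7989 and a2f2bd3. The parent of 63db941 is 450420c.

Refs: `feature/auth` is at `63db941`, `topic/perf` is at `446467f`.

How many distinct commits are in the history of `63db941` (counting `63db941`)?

Walking parent pointers from 63db941: reachable set = {02b7989, 165a2ca, 2056fca, 40040c7, 446467f, 450420c, 5ae6bca, 63db941, 6609c94, a2f2bd3, d3b8424, de7ce40, eb86231, f531cc7}.
That is 14 commits.

14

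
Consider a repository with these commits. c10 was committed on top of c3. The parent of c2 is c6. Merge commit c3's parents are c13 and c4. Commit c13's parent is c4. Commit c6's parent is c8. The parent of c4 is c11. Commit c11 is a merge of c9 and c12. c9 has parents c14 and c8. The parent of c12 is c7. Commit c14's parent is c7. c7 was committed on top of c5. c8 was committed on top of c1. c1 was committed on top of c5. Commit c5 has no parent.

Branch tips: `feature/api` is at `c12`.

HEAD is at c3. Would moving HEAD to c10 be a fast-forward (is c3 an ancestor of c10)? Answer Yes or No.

A fast-forward from c3 to c10 is possible iff c3 is an ancestor of c10.
Ancestors of c10: {c1, c10, c11, c12, c13, c14, c3, c4, c5, c7, c8, c9}.
c3 is among them, so fast-forward is possible.

Yes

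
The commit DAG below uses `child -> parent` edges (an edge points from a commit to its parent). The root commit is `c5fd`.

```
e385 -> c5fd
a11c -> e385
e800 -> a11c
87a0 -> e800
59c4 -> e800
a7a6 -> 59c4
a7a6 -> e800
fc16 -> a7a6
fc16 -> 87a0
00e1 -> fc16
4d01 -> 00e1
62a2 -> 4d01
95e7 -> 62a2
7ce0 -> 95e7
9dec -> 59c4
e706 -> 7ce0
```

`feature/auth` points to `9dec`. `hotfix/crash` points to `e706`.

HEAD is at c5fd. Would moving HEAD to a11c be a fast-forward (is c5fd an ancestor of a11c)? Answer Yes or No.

Yes

A fast-forward from c5fd to a11c is possible iff c5fd is an ancestor of a11c.
Ancestors of a11c: {a11c, c5fd, e385}.
c5fd is among them, so fast-forward is possible.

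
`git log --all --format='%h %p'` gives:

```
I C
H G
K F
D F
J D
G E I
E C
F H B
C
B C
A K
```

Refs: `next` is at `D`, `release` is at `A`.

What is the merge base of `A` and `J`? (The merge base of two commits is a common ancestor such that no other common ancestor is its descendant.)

F

Ancestors of A: {A, B, C, E, F, G, H, I, K}.
Ancestors of J: {B, C, D, E, F, G, H, I, J}.
Common ancestors: {B, C, E, F, G, H, I}.
Among these, F is not an ancestor of any other common ancestor — it is the merge base.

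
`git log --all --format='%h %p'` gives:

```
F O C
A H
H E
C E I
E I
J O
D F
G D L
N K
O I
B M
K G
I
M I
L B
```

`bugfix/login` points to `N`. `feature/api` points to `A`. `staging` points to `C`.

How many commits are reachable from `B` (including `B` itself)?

3

Walking parent pointers from B: reachable set = {B, I, M}.
That is 3 commits.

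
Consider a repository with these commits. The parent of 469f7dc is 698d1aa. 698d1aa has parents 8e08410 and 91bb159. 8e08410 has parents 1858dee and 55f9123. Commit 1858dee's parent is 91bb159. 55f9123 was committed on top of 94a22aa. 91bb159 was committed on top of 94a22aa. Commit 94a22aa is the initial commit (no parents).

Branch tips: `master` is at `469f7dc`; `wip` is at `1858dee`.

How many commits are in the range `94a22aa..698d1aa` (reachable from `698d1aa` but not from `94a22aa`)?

Reachable from 698d1aa: {1858dee, 55f9123, 698d1aa, 8e08410, 91bb159, 94a22aa}.
Reachable from 94a22aa: {94a22aa}.
In 698d1aa's history but not 94a22aa's: {1858dee, 55f9123, 698d1aa, 8e08410, 91bb159} — 5 commits.

5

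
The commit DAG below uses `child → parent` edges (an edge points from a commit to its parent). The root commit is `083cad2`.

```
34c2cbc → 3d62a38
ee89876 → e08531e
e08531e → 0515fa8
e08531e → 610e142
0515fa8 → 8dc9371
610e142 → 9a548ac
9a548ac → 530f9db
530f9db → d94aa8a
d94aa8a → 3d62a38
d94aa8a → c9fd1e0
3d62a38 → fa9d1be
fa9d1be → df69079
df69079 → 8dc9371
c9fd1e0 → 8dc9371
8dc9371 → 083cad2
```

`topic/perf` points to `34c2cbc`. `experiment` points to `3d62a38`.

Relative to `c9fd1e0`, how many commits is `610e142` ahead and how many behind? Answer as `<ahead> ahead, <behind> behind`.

7 ahead, 0 behind

Reachable from 610e142: {083cad2, 3d62a38, 530f9db, 610e142, 8dc9371, 9a548ac, c9fd1e0, d94aa8a, df69079, fa9d1be}.
Reachable from c9fd1e0: {083cad2, 8dc9371, c9fd1e0}.
Only in 610e142's history (ahead): {3d62a38, 530f9db, 610e142, 9a548ac, d94aa8a, df69079, fa9d1be} — 7.
Only in c9fd1e0's history (behind): {} — 0.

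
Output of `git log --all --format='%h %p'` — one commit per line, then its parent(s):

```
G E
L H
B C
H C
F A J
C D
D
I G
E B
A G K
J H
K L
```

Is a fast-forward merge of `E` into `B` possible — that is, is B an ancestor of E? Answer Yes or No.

A fast-forward from B to E is possible iff B is an ancestor of E.
Ancestors of E: {B, C, D, E}.
B is among them, so fast-forward is possible.

Yes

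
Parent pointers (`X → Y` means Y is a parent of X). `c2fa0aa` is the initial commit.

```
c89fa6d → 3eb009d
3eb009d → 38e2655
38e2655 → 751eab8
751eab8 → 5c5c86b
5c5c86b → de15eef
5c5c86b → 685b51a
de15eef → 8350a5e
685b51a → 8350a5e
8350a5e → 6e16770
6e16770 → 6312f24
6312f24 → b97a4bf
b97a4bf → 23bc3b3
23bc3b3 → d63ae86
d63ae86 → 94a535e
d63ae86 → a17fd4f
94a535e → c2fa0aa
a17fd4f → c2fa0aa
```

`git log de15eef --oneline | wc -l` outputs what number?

Walking parent pointers from de15eef: reachable set = {23bc3b3, 6312f24, 6e16770, 8350a5e, 94a535e, a17fd4f, b97a4bf, c2fa0aa, d63ae86, de15eef}.
That is 10 commits.

10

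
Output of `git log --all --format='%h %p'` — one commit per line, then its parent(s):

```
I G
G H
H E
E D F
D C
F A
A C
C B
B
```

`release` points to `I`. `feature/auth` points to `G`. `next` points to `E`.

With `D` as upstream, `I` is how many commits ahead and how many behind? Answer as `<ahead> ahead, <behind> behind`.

6 ahead, 0 behind

Reachable from I: {A, B, C, D, E, F, G, H, I}.
Reachable from D: {B, C, D}.
Only in I's history (ahead): {A, E, F, G, H, I} — 6.
Only in D's history (behind): {} — 0.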